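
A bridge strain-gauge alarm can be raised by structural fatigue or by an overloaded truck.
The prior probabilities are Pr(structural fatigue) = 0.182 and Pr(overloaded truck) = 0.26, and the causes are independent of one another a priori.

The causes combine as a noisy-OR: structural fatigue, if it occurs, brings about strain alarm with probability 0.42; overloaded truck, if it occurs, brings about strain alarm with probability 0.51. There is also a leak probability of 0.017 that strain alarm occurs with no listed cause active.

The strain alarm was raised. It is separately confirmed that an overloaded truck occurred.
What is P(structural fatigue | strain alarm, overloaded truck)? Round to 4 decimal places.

P(structural fatigue | strain alarm, overloaded truck) ≈ 0.2363

Under noisy-OR, P(strain alarm | causes) = 1 − (1−0.017)·∏(1−qᵢ) over the active causes.
For the numerator, keep only structural fatigue=true terms: 0.720631×0.182 = 0.131155
Normalizer over all consistent configurations: 0.51833×0.818 + 0.720631×0.182 = 0.555149
P(structural fatigue | strain alarm, overloaded truck) = 0.131155/0.555149 ≈ 0.2363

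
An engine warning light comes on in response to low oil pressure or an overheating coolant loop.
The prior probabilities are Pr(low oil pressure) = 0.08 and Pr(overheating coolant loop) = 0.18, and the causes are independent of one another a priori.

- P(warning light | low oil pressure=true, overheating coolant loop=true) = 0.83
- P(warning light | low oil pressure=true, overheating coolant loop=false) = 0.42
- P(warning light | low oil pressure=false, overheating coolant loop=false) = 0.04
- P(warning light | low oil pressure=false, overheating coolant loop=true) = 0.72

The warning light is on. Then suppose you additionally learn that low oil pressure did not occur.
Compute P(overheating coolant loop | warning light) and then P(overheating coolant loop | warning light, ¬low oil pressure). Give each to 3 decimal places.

P(warning light) = 0.04·0.92·0.82 + 0.72·0.92·0.18 + 0.42·0.08·0.82 + 0.83·0.08·0.18 = 0.030176 + 0.119232 + 0.027552 + 0.011952 = 0.188912
Of this, 0.131184 comes from 0.119232 + 0.011952 (the overheating coolant loop=true cases).
P(overheating coolant loop | warning light) = 0.131184 / 0.188912 ≈ 0.694

Now condition on the additional information:
Sum P(warning light|·) weighted by the priors over both values of overheating coolant loop:
  P(warning light | ¬low oil pressure) = 0.04*0.82 + 0.72*0.18
        = 0.032800 + 0.129600 = 0.162400
Keeping only the overheating coolant loop-present terms gives 0.129600, so
  P(overheating coolant loop | warning light, ¬low oil pressure) = 0.129600 / 0.162400 ≈ 0.798
Ruling out low oil pressure raises the posterior on overheating coolant loop — the flip side of explaining away.

P(overheating coolant loop | warning light) ≈ 0.694; P(overheating coolant loop | warning light, ¬low oil pressure) ≈ 0.798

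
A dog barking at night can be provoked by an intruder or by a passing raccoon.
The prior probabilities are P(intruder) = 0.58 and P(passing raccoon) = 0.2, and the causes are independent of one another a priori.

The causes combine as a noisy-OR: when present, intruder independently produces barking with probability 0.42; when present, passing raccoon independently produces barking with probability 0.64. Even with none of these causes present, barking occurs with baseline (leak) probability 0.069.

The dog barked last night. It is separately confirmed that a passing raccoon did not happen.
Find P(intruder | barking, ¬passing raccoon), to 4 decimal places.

Under noisy-OR, P(barking | causes) = 1 − (1−0.069)·∏(1−qᵢ) over the active causes.
Sum P(barking|·) weighted by the priors over both values of intruder:
  P(barking | ¬passing raccoon) = 0.069*0.42 + 0.46002*0.58
        = 0.028980 + 0.266812 = 0.295792
The terms with intruder present sum to 0.266812, so
  P(intruder | barking, ¬passing raccoon) = 0.266812 / 0.295792 ≈ 0.9020

P(intruder | barking, ¬passing raccoon) ≈ 0.9020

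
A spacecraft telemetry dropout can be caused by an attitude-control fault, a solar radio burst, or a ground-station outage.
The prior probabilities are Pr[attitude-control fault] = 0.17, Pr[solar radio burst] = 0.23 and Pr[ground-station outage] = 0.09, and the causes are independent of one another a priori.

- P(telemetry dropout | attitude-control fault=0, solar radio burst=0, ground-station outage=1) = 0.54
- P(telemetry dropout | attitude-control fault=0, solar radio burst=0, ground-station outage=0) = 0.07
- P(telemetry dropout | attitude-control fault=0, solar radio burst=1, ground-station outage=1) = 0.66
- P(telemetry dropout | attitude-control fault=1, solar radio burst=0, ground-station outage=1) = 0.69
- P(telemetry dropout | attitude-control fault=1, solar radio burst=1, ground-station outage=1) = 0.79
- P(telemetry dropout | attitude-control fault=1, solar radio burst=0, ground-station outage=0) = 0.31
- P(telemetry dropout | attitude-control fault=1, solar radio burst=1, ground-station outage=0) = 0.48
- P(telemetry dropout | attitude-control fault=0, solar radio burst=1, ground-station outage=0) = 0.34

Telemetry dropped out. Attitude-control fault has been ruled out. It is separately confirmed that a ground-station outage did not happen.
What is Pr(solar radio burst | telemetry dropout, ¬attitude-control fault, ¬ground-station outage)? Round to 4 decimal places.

Numerator (weight on configurations with solar radio burst): 0.34*0.23 = 0.078200
Normalizer over all consistent configurations: 0.07*0.77 + 0.34*0.23 = 0.132100
P(solar radio burst | telemetry dropout, ¬attitude-control fault, ¬ground-station outage) = 0.078200/0.132100 ≈ 0.5920

Pr(solar radio burst | telemetry dropout, ¬attitude-control fault, ¬ground-station outage) ≈ 0.5920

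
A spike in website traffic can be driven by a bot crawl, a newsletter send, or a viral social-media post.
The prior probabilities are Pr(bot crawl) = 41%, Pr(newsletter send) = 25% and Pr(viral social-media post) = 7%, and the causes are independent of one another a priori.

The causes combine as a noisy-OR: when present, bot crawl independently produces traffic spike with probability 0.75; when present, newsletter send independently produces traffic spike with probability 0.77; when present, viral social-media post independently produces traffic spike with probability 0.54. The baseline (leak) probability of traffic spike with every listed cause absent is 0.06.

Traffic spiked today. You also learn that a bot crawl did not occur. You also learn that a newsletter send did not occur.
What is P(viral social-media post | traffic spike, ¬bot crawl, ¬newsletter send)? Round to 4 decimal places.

P(viral social-media post | traffic spike, ¬bot crawl, ¬newsletter send) ≈ 0.4159

Under noisy-OR, P(traffic spike | causes) = 1 − (1−0.06)·∏(1−qᵢ) over the active causes.
Enumerate both values of viral social-media post and weight by the priors:
  P(traffic spike | ¬bot crawl, ¬newsletter send) = 0.06·0.93 + 0.5676·0.07
        = 0.055800 + 0.039732 = 0.095532
The terms with viral social-media post present sum to 0.039732, so
  P(viral social-media post | traffic spike, ¬bot crawl, ¬newsletter send) = 0.039732 / 0.095532 ≈ 0.4159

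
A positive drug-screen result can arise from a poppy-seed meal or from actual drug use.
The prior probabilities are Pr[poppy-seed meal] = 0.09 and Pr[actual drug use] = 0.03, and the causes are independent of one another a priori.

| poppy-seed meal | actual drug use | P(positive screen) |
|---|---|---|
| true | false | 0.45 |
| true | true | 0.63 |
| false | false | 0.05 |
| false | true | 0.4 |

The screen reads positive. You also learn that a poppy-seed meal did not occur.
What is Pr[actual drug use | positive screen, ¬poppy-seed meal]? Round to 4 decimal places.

Pr[actual drug use | positive screen, ¬poppy-seed meal] ≈ 0.1983

By total probability over both values of actual drug use:
  P(positive screen | ¬poppy-seed meal) = 0.05*0.97 + 0.4*0.03
        = 0.048500 + 0.012000 = 0.060500
Configurations with actual drug use contribute 0.012000, so
  P(actual drug use | positive screen, ¬poppy-seed meal) = 0.012000 / 0.060500 ≈ 0.1983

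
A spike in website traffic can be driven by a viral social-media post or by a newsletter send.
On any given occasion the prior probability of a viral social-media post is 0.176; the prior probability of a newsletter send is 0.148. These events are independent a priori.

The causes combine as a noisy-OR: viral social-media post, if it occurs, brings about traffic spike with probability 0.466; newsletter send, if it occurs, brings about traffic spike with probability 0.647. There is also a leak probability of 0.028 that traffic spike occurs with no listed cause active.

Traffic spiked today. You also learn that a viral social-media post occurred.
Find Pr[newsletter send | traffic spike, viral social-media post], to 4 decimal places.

Under noisy-OR, P(traffic spike | causes) = 1 − (1−0.028)·∏(1−qᵢ) over the active causes.
Numerator (weight on configurations with newsletter send): 0.816776*0.148 = 0.120883
Normalizer over all consistent configurations: 0.480952*0.852 + 0.816776*0.148 = 0.530654
P(newsletter send | traffic spike, viral social-media post) = 0.120883/0.530654 ≈ 0.2278

Pr[newsletter send | traffic spike, viral social-media post] ≈ 0.2278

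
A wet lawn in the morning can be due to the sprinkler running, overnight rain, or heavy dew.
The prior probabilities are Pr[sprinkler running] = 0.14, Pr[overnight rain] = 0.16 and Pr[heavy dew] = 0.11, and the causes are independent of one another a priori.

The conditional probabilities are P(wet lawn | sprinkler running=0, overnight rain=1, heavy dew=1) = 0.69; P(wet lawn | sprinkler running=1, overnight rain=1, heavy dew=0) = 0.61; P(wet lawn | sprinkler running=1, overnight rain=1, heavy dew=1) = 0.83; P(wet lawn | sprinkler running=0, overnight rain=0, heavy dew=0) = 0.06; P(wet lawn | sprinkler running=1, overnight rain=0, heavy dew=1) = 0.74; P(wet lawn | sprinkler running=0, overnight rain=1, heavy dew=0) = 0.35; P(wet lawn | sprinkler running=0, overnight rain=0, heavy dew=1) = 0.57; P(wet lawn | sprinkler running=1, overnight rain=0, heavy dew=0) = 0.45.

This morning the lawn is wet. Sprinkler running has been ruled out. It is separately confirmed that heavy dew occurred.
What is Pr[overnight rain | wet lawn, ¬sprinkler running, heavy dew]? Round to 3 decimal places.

Pr[overnight rain | wet lawn, ¬sprinkler running, heavy dew] ≈ 0.187

Enumerate both values of overnight rain and weight by the priors:
  P(wet lawn | ¬sprinkler running, heavy dew) = 0.57×0.84 + 0.69×0.16
        = 0.478800 + 0.110400 = 0.589200
The terms with overnight rain present sum to 0.110400, so
  P(overnight rain | wet lawn, ¬sprinkler running, heavy dew) = 0.110400 / 0.589200 ≈ 0.187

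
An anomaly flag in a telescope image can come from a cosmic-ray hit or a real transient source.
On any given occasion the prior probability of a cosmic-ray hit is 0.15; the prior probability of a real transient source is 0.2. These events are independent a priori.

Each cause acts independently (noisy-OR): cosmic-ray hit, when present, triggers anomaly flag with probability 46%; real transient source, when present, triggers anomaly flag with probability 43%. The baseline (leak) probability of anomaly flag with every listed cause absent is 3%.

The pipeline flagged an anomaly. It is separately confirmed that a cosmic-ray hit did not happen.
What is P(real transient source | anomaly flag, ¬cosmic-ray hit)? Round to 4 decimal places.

Under noisy-OR, P(anomaly flag | causes) = 1 − (1−0.03)·∏(1−qᵢ) over the active causes.
Numerator (weight on configurations with real transient source): 0.4471*0.2 = 0.089420
Normalizer over all consistent configurations: 0.03*0.8 + 0.4471*0.2 = 0.113420
P(real transient source | anomaly flag, ¬cosmic-ray hit) = 0.089420/0.113420 ≈ 0.7884

P(real transient source | anomaly flag, ¬cosmic-ray hit) ≈ 0.7884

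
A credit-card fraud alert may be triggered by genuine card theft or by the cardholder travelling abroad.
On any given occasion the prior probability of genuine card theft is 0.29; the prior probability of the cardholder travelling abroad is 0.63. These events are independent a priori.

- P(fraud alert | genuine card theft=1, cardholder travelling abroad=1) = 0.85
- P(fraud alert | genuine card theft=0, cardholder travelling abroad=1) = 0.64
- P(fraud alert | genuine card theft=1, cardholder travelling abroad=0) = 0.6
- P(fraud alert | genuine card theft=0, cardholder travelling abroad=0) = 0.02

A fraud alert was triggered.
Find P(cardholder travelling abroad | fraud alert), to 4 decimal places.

For the numerator, keep only cardholder travelling abroad=true terms: 0.286272 + 0.155295 = 0.441567
The normalizing constant is 0.02·0.71·0.37 + 0.64·0.71·0.63 + 0.6·0.29·0.37 + 0.85·0.29·0.63 = 0.511201
P(cardholder travelling abroad | fraud alert) = 0.441567/0.511201 ≈ 0.8638

P(cardholder travelling abroad | fraud alert) ≈ 0.8638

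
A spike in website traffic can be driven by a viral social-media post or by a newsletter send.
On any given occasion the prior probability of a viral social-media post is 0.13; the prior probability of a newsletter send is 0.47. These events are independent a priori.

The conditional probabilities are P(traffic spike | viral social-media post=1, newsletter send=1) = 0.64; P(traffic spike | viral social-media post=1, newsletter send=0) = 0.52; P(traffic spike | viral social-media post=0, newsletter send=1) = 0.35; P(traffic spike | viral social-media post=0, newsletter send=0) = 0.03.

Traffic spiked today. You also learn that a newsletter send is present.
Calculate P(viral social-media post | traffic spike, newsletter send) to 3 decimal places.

Weight on viral social-media post=true, given the evidence: 0.64·0.13 = 0.083200
Denominator P(traffic spike | newsletter send): 0.35·0.87 + 0.64·0.13 = 0.387700
Posterior = 0.083200 / 0.387700 ≈ 0.215

P(viral social-media post | traffic spike, newsletter send) ≈ 0.215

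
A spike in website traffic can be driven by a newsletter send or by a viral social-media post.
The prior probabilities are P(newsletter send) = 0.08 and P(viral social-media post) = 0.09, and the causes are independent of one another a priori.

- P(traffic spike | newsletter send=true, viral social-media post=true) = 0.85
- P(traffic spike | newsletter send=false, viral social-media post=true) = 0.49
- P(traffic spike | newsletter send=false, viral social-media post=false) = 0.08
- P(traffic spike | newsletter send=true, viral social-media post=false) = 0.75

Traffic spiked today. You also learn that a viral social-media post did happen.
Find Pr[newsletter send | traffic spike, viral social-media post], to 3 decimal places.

Sum P(traffic spike|·) weighted by the priors over both values of newsletter send:
  P(traffic spike | viral social-media post) = 0.49*0.92 + 0.85*0.08
        = 0.450800 + 0.068000 = 0.518800
Keeping only the newsletter send-present terms gives 0.068000, so
  P(newsletter send | traffic spike, viral social-media post) = 0.068000 / 0.518800 ≈ 0.131

Pr[newsletter send | traffic spike, viral social-media post] ≈ 0.131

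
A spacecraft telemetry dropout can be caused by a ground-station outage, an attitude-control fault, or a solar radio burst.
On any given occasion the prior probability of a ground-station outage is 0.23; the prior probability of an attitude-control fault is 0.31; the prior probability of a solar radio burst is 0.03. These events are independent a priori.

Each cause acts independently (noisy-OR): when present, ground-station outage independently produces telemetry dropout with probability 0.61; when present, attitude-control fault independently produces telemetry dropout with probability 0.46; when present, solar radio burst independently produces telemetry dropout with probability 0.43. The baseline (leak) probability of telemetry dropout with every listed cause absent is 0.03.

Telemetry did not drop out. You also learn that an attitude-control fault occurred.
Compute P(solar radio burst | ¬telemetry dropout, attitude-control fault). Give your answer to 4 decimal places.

P(solar radio burst | ¬telemetry dropout, attitude-control fault) ≈ 0.0173

Under noisy-OR, P(telemetry dropout | causes) = 1 − (1−0.03)·∏(1−qᵢ) over the active causes.
P(¬telemetry dropout | attitude-control fault) = 0.5238·0.77·0.97 + 0.298566·0.77·0.03 + 0.204282·0.23·0.97 + 0.116441·0.23·0.03 = 0.391226 + 0.006897 + 0.045575 + 0.000803 = 0.444501
The solar radio burst-present share is 0.006897 + 0.000803 = 0.007700.
P(solar radio burst | ¬telemetry dropout, attitude-control fault) = 0.007700 / 0.444501 ≈ 0.0173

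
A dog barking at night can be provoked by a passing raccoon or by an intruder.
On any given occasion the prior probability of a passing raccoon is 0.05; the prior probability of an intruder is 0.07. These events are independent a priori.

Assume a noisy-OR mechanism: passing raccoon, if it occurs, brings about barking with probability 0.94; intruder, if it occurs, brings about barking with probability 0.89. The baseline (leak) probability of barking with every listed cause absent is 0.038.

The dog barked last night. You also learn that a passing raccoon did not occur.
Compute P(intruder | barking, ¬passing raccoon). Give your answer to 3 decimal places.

Under noisy-OR, P(barking | causes) = 1 − (1−0.038)·∏(1−qᵢ) over the active causes.
P(barking | ¬passing raccoon) = 0.038*0.93 + 0.89418*0.07 = 0.035340 + 0.062593 = 0.097933
Of this, 0.062593 comes from 0.89418*0.07 (the intruder=true cases).
So P(intruder | barking, ¬passing raccoon) = 0.062593/0.097933 ≈ 0.639.

P(intruder | barking, ¬passing raccoon) ≈ 0.639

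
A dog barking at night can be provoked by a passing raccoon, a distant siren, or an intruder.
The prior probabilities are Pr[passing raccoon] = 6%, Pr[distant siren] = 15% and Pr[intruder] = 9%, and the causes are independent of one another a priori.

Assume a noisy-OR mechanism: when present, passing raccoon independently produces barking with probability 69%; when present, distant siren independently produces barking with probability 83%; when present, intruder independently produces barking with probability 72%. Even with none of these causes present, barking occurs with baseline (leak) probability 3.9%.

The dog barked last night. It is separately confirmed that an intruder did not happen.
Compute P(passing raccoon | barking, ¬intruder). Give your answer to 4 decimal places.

P(passing raccoon | barking, ¬intruder) ≈ 0.2292

Under noisy-OR, P(barking | causes) = 1 − (1−0.039)·∏(1−qᵢ) over the active causes.
P(barking | ¬intruder) = 0.039×0.94×0.85 + 0.83663×0.94×0.15 + 0.70209×0.06×0.85 + 0.949355×0.06×0.15 = 0.031161 + 0.117965 + 0.035807 + 0.008544 = 0.193477
The passing raccoon-present share is 0.035807 + 0.008544 = 0.044351.
So P(passing raccoon | barking, ¬intruder) = 0.044351/0.193477 ≈ 0.2292.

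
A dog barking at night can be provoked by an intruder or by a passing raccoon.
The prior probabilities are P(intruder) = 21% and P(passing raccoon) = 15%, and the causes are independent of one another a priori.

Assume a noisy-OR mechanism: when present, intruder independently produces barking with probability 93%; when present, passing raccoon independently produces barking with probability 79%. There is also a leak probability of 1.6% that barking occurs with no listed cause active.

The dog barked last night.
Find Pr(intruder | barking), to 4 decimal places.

Under noisy-OR, P(barking | causes) = 1 − (1−0.016)·∏(1−qᵢ) over the active causes.
P(barking) = 0.016×0.79×0.85 + 0.79336×0.79×0.15 + 0.93112×0.21×0.85 + 0.985535×0.21×0.15 = 0.010744 + 0.094013 + 0.166205 + 0.031044 = 0.302006
Of this, 0.197249 comes from 0.166205 + 0.031044 (the intruder=true cases).
So P(intruder | barking) = 0.197249/0.302006 ≈ 0.6531.

Pr(intruder | barking) ≈ 0.6531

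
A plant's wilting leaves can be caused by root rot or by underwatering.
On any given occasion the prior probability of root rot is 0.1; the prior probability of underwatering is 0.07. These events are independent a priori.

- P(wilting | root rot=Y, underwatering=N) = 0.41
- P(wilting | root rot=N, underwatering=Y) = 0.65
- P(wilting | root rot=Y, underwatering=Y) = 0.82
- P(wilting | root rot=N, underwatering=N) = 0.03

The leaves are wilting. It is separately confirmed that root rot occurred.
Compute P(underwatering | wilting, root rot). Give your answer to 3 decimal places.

P(underwatering | wilting, root rot) ≈ 0.131

P(wilting | root rot) = 0.41×0.93 + 0.82×0.07 = 0.381300 + 0.057400 = 0.438700
Of this, 0.057400 comes from 0.82×0.07 (the underwatering=true cases).
So P(underwatering | wilting, root rot) = 0.057400/0.438700 ≈ 0.131.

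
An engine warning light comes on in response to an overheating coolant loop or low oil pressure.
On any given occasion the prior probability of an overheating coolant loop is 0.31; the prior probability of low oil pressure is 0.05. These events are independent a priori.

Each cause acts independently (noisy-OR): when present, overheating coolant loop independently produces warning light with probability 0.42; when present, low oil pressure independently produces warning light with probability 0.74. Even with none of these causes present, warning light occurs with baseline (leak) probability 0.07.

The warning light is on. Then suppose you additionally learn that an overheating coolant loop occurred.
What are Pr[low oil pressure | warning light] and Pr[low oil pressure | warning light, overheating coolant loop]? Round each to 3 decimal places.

Pr[low oil pressure | warning light] ≈ 0.179; Pr[low oil pressure | warning light, overheating coolant loop] ≈ 0.089

Under noisy-OR, P(warning light | causes) = 1 − (1−0.07)·∏(1−qᵢ) over the active causes.
For the numerator, keep only low oil pressure=true terms: 0.026158 + 0.013326 = 0.039484
Normalizer over all consistent configurations: 0.07×0.69×0.95 + 0.7582×0.69×0.05 + 0.4606×0.31×0.95 + 0.859756×0.31×0.05 = 0.221016
Posterior = 0.039484 / 0.221016 ≈ 0.179

Now also conditioning on overheating coolant loop=true:
For the numerator, keep only low oil pressure=true terms: 0.859756*0.05 = 0.042988
Denominator P(warning light | overheating coolant loop): 0.4606*0.95 + 0.859756*0.05 = 0.480558
Posterior = 0.042988 / 0.480558 ≈ 0.089
Conditioning on overheating coolant loop lowers the posterior on low oil pressure: the classic explaining-away effect in a common-effect structure.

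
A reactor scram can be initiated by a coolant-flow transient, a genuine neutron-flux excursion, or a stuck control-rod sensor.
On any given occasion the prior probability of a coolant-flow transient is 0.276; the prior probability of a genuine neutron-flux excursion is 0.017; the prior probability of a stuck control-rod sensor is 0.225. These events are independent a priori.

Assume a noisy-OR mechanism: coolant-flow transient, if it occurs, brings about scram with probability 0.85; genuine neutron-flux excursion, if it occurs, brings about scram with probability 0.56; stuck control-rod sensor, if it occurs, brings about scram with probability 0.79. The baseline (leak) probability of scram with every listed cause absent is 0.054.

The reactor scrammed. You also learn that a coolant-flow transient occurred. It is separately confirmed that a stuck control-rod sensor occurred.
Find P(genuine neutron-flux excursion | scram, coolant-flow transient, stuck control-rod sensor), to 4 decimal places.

Under noisy-OR, P(scram | causes) = 1 − (1−0.054)·∏(1−qᵢ) over the active causes.
By total probability over both values of genuine neutron-flux excursion:
  P(scram | coolant-flow transient, stuck control-rod sensor) = 0.970201·0.983 + 0.986888·0.017
        = 0.953708 + 0.016777 = 0.970485
Configurations with genuine neutron-flux excursion contribute 0.016777, so
  P(genuine neutron-flux excursion | scram, coolant-flow transient, stuck control-rod sensor) = 0.016777 / 0.970485 ≈ 0.0173

P(genuine neutron-flux excursion | scram, coolant-flow transient, stuck control-rod sensor) ≈ 0.0173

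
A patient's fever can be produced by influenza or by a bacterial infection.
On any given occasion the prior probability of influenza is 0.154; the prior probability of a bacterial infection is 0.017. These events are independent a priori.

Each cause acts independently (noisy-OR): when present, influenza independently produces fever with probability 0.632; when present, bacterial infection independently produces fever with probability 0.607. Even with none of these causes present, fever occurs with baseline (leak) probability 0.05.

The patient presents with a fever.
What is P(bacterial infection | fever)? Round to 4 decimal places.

Under noisy-OR, P(fever | causes) = 1 − (1−0.05)·∏(1−qᵢ) over the active causes.
P(fever) = 0.05·0.846·0.983 + 0.62665·0.846·0.017 + 0.6504·0.154·0.983 + 0.862607·0.154·0.017 = 0.041581 + 0.009012 + 0.098459 + 0.002258 = 0.151310
Of this, 0.011270 comes from 0.009012 + 0.002258 (the bacterial infection=true cases).
Hence the posterior is 0.011270/0.151310 ≈ 0.0745.

P(bacterial infection | fever) ≈ 0.0745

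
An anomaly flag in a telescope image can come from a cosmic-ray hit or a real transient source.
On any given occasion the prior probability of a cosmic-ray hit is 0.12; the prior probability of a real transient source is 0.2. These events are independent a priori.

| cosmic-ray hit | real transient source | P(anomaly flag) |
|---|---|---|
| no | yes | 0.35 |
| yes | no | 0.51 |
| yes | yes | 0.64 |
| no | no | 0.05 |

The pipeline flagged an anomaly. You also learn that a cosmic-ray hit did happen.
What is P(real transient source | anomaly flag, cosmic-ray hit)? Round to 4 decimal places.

P(real transient source | anomaly flag, cosmic-ray hit) ≈ 0.2388

Enumerate both values of real transient source and weight by the priors:
  P(anomaly flag | cosmic-ray hit) = 0.51×0.8 + 0.64×0.2
        = 0.408000 + 0.128000 = 0.536000
Keeping only the real transient source-present terms gives 0.128000, so
  P(real transient source | anomaly flag, cosmic-ray hit) = 0.128000 / 0.536000 ≈ 0.2388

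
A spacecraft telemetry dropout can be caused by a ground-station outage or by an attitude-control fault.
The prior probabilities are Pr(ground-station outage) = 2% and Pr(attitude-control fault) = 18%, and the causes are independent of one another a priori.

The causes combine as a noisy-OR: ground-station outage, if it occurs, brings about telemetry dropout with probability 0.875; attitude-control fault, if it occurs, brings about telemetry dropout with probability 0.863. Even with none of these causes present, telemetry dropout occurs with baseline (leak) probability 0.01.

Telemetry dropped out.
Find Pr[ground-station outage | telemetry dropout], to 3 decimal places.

Pr[ground-station outage | telemetry dropout] ≈ 0.100

Under noisy-OR, P(telemetry dropout | causes) = 1 − (1−0.01)·∏(1−qᵢ) over the active causes.
By total probability over the 4 (ground-station outage, attitude-control fault) configurations:
  P(telemetry dropout) = 0.01*0.98*0.82 + 0.86437*0.98*0.18 + 0.87625*0.02*0.82 + 0.983046*0.02*0.18
        = 0.008036 + 0.152475 + 0.014370 + 0.003539 = 0.178420
The terms with ground-station outage present sum to 0.017909, so
  P(ground-station outage | telemetry dropout) = 0.017909 / 0.178420 ≈ 0.100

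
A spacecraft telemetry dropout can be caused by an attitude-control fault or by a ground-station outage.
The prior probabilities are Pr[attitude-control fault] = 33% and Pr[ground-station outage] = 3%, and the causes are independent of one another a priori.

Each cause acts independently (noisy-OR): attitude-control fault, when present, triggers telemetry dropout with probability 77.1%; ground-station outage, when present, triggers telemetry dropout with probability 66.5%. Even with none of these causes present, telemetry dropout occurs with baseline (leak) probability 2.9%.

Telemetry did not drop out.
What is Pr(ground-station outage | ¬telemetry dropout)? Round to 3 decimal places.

Pr(ground-station outage | ¬telemetry dropout) ≈ 0.010

Under noisy-OR, P(telemetry dropout | causes) = 1 − (1−0.029)·∏(1−qᵢ) over the active causes.
P(¬telemetry dropout) = 0.971*0.67*0.97 + 0.325285*0.67*0.03 + 0.222359*0.33*0.97 + 0.07449*0.33*0.03 = 0.631053 + 0.006538 + 0.071177 + 0.000737 = 0.709505
Restricting to configurations with ground-station outage present: 0.006538 + 0.000737 = 0.007275.
P(ground-station outage | ¬telemetry dropout) = 0.007275 / 0.709505 ≈ 0.010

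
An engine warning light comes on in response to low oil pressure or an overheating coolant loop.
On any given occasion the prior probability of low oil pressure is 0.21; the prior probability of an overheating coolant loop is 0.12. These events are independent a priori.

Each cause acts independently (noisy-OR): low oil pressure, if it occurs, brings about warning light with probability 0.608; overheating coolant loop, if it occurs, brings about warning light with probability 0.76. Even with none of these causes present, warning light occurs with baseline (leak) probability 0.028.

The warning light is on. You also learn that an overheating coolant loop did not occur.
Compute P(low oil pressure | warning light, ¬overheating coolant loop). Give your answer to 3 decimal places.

P(low oil pressure | warning light, ¬overheating coolant loop) ≈ 0.855

Under noisy-OR, P(warning light | causes) = 1 − (1−0.028)·∏(1−qᵢ) over the active causes.
Numerator (weight on configurations with low oil pressure): 0.618976*0.21 = 0.129985
Denominator P(warning light | ¬overheating coolant loop): 0.028*0.79 + 0.618976*0.21 = 0.152105
P(low oil pressure | warning light, ¬overheating coolant loop) = 0.129985/0.152105 ≈ 0.855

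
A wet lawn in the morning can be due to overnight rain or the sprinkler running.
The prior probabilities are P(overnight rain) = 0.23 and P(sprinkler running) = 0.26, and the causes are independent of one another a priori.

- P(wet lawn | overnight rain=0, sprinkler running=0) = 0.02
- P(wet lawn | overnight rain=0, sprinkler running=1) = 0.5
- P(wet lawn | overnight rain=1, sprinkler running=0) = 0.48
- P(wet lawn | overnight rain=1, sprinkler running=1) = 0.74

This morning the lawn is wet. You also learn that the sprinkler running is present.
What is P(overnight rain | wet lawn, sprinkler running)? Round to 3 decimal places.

P(overnight rain | wet lawn, sprinkler running) ≈ 0.307

P(wet lawn | sprinkler running) = 0.5×0.77 + 0.74×0.23 = 0.385000 + 0.170200 = 0.555200
The overnight rain-present share is 0.74×0.23 = 0.170200.
P(overnight rain | wet lawn, sprinkler running) = 0.170200 / 0.555200 ≈ 0.307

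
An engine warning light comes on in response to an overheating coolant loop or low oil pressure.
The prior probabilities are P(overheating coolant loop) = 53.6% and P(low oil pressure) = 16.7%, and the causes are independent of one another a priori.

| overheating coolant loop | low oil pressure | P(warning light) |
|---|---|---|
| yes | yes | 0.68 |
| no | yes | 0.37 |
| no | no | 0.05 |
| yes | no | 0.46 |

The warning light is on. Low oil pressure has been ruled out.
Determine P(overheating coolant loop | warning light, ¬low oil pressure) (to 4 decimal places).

P(overheating coolant loop | warning light, ¬low oil pressure) ≈ 0.9140

P(warning light | ¬low oil pressure) = 0.05*0.464 + 0.46*0.536 = 0.023200 + 0.246560 = 0.269760
Of this, 0.246560 comes from 0.46*0.536 (the overheating coolant loop=true cases).
P(overheating coolant loop | warning light, ¬low oil pressure) = 0.246560 / 0.269760 ≈ 0.9140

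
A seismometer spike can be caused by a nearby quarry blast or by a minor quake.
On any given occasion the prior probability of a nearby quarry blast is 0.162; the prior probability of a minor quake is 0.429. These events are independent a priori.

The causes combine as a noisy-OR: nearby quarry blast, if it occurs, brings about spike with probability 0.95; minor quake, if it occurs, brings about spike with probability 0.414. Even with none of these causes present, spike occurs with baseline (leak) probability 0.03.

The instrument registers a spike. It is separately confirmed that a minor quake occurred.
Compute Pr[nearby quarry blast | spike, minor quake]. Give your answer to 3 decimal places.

Pr[nearby quarry blast | spike, minor quake] ≈ 0.303

Under noisy-OR, P(spike | causes) = 1 − (1−0.03)·∏(1−qᵢ) over the active causes.
For the numerator, keep only nearby quarry blast=true terms: 0.971579×0.162 = 0.157396
Normalizer over all consistent configurations: 0.43158×0.838 + 0.971579×0.162 = 0.519060
P(nearby quarry blast | spike, minor quake) = 0.157396/0.519060 ≈ 0.303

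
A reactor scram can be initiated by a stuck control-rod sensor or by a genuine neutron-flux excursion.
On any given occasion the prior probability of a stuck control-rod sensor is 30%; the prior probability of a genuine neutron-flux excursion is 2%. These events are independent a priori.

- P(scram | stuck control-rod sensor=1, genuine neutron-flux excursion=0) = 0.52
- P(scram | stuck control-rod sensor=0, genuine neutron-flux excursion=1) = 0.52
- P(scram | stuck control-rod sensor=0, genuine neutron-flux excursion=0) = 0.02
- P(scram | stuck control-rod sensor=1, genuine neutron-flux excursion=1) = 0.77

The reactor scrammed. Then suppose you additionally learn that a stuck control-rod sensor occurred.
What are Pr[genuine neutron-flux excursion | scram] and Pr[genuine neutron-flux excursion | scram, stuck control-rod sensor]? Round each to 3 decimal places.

Pr[genuine neutron-flux excursion | scram] ≈ 0.067; Pr[genuine neutron-flux excursion | scram, stuck control-rod sensor] ≈ 0.029

Sum P(scram|·) weighted by the priors over the 4 (stuck control-rod sensor, genuine neutron-flux excursion) configurations:
  P(scram) = 0.02×0.7×0.98 + 0.52×0.7×0.02 + 0.52×0.3×0.98 + 0.77×0.3×0.02
        = 0.013720 + 0.007280 + 0.152880 + 0.004620 = 0.178500
Keeping only the genuine neutron-flux excursion-present terms gives 0.011900, so
  P(genuine neutron-flux excursion | scram) = 0.011900 / 0.178500 ≈ 0.067

Now also conditioning on stuck control-rod sensor=true:
By total probability over both values of genuine neutron-flux excursion:
  P(scram | stuck control-rod sensor) = 0.52*0.98 + 0.77*0.02
        = 0.509600 + 0.015400 = 0.525000
Keeping only the genuine neutron-flux excursion-present terms gives 0.015400, so
  P(genuine neutron-flux excursion | scram, stuck control-rod sensor) = 0.015400 / 0.525000 ≈ 0.029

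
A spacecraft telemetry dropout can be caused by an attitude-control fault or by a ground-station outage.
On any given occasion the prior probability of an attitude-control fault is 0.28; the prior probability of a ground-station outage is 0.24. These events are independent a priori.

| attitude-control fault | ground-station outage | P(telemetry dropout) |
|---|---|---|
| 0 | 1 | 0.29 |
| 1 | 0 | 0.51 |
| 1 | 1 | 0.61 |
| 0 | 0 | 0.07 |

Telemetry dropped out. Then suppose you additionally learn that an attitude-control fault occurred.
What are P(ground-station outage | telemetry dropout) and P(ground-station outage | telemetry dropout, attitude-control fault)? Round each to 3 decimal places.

Enumerate the 4 (attitude-control fault, ground-station outage) configurations and weight by the priors:
  P(telemetry dropout) = 0.07·0.72·0.76 + 0.29·0.72·0.24 + 0.51·0.28·0.76 + 0.61·0.28·0.24
        = 0.038304 + 0.050112 + 0.108528 + 0.040992 = 0.237936
Keeping only the ground-station outage-present terms gives 0.091104, so
  P(ground-station outage | telemetry dropout) = 0.091104 / 0.237936 ≈ 0.383

Now condition on the additional information:
P(telemetry dropout | attitude-control fault) = 0.51·0.76 + 0.61·0.24 = 0.387600 + 0.146400 = 0.534000
Of this, 0.146400 comes from 0.61·0.24 (the ground-station outage=true cases).
So P(ground-station outage | telemetry dropout, attitude-control fault) = 0.146400/0.534000 ≈ 0.274.
— attitude-control fault explains away the evidence for ground-station outage.

P(ground-station outage | telemetry dropout) ≈ 0.383; P(ground-station outage | telemetry dropout, attitude-control fault) ≈ 0.274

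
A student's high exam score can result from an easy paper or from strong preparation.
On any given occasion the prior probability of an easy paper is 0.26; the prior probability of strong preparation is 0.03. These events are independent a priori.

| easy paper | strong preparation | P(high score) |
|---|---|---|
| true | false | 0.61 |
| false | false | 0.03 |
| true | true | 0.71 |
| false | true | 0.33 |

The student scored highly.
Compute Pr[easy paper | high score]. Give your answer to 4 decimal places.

Numerator (weight on configurations with easy paper): 0.153842 + 0.005538 = 0.159380
The normalizing constant is 0.03×0.74×0.97 + 0.33×0.74×0.03 + 0.61×0.26×0.97 + 0.71×0.26×0.03 = 0.188240
P(easy paper | high score) = 0.159380/0.188240 ≈ 0.8467

Pr[easy paper | high score] ≈ 0.8467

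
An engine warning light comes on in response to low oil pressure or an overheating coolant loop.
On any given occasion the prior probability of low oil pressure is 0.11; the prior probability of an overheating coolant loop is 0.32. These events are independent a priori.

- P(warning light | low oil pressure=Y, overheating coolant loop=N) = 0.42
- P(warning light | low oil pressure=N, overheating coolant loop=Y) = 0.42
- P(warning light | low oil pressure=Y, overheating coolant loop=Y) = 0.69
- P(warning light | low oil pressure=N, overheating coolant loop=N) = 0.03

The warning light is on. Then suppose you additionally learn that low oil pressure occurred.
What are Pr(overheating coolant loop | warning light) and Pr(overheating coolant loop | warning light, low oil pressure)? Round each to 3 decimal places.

Pr(overheating coolant loop | warning light) ≈ 0.744; Pr(overheating coolant loop | warning light, low oil pressure) ≈ 0.436

Numerator (weight on configurations with overheating coolant loop): 0.119616 + 0.024288 = 0.143904
Denominator P(warning light): 0.03*0.89*0.68 + 0.42*0.89*0.32 + 0.42*0.11*0.68 + 0.69*0.11*0.32 = 0.193476
Posterior = 0.143904 / 0.193476 ≈ 0.744

With the extra evidence:
P(warning light | low oil pressure) = 0.42*0.68 + 0.69*0.32 = 0.285600 + 0.220800 = 0.506400
Of this, 0.220800 comes from 0.69*0.32 (the overheating coolant loop=true cases).
So P(overheating coolant loop | warning light, low oil pressure) = 0.220800/0.506400 ≈ 0.436.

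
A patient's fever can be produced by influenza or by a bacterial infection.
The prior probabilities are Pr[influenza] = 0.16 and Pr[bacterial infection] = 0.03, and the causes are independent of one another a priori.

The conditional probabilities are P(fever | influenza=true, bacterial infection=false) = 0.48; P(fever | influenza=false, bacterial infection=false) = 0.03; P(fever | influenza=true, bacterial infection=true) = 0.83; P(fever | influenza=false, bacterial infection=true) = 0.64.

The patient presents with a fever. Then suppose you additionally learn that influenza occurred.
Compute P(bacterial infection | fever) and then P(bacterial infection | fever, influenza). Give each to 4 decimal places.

Sum P(fever|·) weighted by the priors over the 4 (influenza, bacterial infection) configurations:
  P(fever) = 0.03*0.84*0.97 + 0.64*0.84*0.03 + 0.48*0.16*0.97 + 0.83*0.16*0.03
        = 0.024444 + 0.016128 + 0.074496 + 0.003984 = 0.119052
Configurations with bacterial infection contribute 0.020112, so
  P(bacterial infection | fever) = 0.020112 / 0.119052 ≈ 0.1689

Now condition on the additional information:
Weight on bacterial infection=true, given the evidence: 0.83×0.03 = 0.024900
Denominator P(fever | influenza): 0.48×0.97 + 0.83×0.03 = 0.490500
P(bacterial infection | fever, influenza) = 0.024900/0.490500 ≈ 0.0508
Conditioning on influenza lowers the posterior on bacterial infection: the classic explaining-away effect in a common-effect structure.

P(bacterial infection | fever) ≈ 0.1689; P(bacterial infection | fever, influenza) ≈ 0.0508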